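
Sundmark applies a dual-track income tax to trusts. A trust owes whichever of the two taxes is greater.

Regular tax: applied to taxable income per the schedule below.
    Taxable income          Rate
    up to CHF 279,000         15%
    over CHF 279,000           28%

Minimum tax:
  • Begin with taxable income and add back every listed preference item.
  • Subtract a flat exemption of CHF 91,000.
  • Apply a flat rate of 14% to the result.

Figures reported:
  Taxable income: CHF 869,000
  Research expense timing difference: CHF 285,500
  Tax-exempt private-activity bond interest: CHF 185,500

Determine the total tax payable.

Minimum tax:
  Adjusted income: CHF 869,000 + CHF 285,500 + CHF 185,500 = CHF 1,340,000
  Less exemption CHF 91,000 → base CHF 1,249,000
  CHF 1,249,000 × 14% = CHF 174,860

Regular tax:
  CHF 279,000 × 15% = CHF 41,850
  CHF 590,000 × 28% = CHF 165,200
  → CHF 207,050

CHF 207,050 > CHF 174,860, so the regular tax governs.

CHF 207,050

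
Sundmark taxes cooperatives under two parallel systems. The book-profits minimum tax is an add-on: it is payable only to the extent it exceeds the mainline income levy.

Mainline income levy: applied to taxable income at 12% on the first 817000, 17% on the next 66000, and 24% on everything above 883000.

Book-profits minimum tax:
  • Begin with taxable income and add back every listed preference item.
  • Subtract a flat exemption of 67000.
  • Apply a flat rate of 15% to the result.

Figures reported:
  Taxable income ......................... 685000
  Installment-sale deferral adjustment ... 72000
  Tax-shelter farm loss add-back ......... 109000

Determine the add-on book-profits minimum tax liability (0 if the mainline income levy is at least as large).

37650

Book-profits minimum tax:
  Adjusted income: 685000 + 72000 + 109000 = 866000
  Less exemption 67000 → base 799000
  799000 × 15% = 119850

Mainline income levy:
  685000 × 12% = 82200

Excess of book-profits minimum tax over mainline income levy: 119850 − 82200 = 37650.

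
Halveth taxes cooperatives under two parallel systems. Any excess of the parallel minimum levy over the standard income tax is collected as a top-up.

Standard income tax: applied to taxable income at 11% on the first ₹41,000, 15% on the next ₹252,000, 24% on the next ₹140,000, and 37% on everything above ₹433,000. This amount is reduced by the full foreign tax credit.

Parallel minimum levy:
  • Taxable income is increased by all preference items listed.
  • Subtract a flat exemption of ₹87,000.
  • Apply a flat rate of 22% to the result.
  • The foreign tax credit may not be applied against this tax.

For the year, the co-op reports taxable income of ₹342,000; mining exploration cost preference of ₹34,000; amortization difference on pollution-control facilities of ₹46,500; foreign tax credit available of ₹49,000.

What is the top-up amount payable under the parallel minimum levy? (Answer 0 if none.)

Standard income tax:
  ₹41,000 × 11% = ₹4,510
  ₹252,000 × 15% = ₹37,800
  ₹49,000 × 24% = ₹11,760
  → ₹54,070
  Less foreign tax credit ₹49,000 → ₹5,070

Parallel minimum levy:
  Adjusted income: ₹342,000 + ₹34,000 + ₹46,500 = ₹422,500
  Less exemption ₹87,000 → base ₹335,500
  ₹335,500 × 22% = ₹73,810

Excess of parallel minimum levy over standard income tax: ₹73,810 − ₹5,070 = ₹68,740.

₹68,740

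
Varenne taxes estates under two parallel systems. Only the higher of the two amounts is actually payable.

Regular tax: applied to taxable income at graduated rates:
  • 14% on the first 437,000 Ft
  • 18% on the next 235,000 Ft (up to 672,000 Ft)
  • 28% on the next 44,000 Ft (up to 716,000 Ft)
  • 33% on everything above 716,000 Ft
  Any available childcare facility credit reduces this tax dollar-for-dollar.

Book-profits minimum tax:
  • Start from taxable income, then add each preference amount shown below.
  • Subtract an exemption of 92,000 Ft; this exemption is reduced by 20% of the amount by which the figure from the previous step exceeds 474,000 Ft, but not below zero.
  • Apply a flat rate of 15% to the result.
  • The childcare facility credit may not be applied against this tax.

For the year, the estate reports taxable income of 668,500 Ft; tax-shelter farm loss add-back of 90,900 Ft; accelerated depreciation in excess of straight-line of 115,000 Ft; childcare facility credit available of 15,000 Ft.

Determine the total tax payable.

Regular tax:
  437,000 Ft × 14% = 61,180 Ft
  231,500 Ft × 18% = 41,670 Ft
  → 102,850 Ft
  Less childcare facility credit 15,000 Ft → 87,850 Ft

Book-profits minimum tax:
  Adjusted income: 668,500 Ft + 90,900 Ft + 115,000 Ft = 874,400 Ft
  Exemption: 92,000 Ft − 20% × (874,400 Ft − 474,000 Ft) = 92,000 Ft − 80,080 Ft = 11,920 Ft
  Base: 874,400 Ft − 11,920 Ft = 862,480 Ft
  862,480 Ft × 15% = 129,372 Ft

129,372 Ft > 87,850 Ft, so the book-profits minimum tax is the binding amount.

129,372 Ft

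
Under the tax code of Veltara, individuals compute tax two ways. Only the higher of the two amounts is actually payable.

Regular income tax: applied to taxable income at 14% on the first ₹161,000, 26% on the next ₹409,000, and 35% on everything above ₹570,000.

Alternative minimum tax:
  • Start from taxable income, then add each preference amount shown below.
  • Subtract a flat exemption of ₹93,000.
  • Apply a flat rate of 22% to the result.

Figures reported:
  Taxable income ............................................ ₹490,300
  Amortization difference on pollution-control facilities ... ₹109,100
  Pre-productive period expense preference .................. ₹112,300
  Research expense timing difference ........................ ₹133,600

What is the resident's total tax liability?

Alternative minimum tax:
  Adjusted income: ₹490,300 + ₹109,100 + ₹112,300 + ₹133,600 = ₹845,300
  Less exemption ₹93,000 → base ₹752,300
  ₹752,300 × 22% = ₹165,506

Regular income tax:
  ₹161,000 × 14% = ₹22,540
  ₹329,300 × 26% = ₹85,618
  → ₹108,158

₹165,506 > ₹108,158, so the alternative minimum tax is the binding amount.

₹165,506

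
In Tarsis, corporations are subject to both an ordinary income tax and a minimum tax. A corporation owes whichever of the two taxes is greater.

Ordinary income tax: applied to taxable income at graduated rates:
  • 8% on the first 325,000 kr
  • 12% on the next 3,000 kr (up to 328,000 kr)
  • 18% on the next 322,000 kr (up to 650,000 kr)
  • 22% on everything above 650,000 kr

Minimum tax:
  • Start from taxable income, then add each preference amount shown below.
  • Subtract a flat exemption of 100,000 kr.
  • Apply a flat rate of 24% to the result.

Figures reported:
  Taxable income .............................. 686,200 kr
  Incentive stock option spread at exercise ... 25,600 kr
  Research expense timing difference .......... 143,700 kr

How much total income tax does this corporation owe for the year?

181,320 kr

Minimum tax:
  Adjusted income: 686,200 kr + 25,600 kr + 143,700 kr = 855,500 kr
  Less exemption 100,000 kr → base 755,500 kr
  755,500 kr × 24% = 181,320 kr

Ordinary income tax:
  325,000 kr × 8% = 26,000 kr
  3,000 kr × 12% = 360 kr
  322,000 kr × 18% = 57,960 kr
  36,200 kr × 22% = 7,964 kr
  → 92,284 kr

181,320 kr > 92,284 kr, so the minimum tax is the binding amount.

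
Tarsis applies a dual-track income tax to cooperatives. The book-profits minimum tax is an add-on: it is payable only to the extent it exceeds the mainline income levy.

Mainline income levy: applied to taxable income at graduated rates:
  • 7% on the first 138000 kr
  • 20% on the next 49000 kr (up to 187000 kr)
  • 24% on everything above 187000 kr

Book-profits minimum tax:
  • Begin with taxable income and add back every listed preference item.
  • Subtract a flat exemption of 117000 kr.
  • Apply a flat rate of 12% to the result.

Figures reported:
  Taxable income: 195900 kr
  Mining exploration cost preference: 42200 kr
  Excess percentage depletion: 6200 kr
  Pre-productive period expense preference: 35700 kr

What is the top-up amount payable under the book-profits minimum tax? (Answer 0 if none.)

0 kr

Mainline income levy:
  138000 kr × 7% = 9660 kr
  49000 kr × 20% = 9800 kr
  8900 kr × 24% = 2136 kr
  → 21596 kr

Book-profits minimum tax:
  Adjusted income: 195900 kr + 42200 kr + 6200 kr + 35700 kr = 280000 kr
  Less exemption 117000 kr → base 163000 kr
  163000 kr × 12% = 19560 kr

19560 kr ≤ 21596 kr, so no add-on is due.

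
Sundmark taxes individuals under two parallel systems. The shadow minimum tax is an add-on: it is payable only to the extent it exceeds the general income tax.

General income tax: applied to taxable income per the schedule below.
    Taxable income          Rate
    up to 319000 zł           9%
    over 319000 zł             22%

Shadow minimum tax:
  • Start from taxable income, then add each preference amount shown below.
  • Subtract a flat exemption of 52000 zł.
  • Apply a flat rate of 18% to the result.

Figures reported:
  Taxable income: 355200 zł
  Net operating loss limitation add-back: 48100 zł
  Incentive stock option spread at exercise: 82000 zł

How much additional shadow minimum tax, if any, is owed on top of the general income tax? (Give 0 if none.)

General income tax:
  319000 zł × 9% = 28710 zł
  36200 zł × 22% = 7964 zł
  → 36674 zł

Shadow minimum tax:
  Adjusted income: 355200 zł + 48100 zł + 82000 zł = 485300 zł
  Less exemption 52000 zł → base 433300 zł
  433300 zł × 18% = 77994 zł

Excess of shadow minimum tax over general income tax: 77994 zł − 36674 zł = 41320 zł.

41320 zł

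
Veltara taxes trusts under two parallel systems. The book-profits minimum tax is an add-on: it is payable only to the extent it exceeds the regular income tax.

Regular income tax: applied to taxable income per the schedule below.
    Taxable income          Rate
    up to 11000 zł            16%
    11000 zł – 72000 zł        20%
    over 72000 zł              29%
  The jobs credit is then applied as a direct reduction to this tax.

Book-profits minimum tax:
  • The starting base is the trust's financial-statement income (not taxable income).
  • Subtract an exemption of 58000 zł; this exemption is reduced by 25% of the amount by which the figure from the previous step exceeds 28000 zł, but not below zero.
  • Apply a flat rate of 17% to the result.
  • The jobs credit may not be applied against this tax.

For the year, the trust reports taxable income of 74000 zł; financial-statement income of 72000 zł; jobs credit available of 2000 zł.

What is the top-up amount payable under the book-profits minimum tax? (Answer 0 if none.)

Regular income tax:
  11000 zł × 16% = 1760 zł
  61000 zł × 20% = 12200 zł
  2000 zł × 29% = 580 zł
  → 14540 zł
  Less jobs credit 2000 zł → 12540 zł

Book-profits minimum tax:
  Base (financial-statement income): 72000 zł
  Exemption: 58000 zł − 25% × (72000 zł − 28000 zł) = 58000 zł − 11000 zł = 47000 zł
  Base: 72000 zł − 47000 zł = 25000 zł
  25000 zł × 17% = 4250 zł

4250 zł ≤ 12540 zł, so no add-on is due.

0 zł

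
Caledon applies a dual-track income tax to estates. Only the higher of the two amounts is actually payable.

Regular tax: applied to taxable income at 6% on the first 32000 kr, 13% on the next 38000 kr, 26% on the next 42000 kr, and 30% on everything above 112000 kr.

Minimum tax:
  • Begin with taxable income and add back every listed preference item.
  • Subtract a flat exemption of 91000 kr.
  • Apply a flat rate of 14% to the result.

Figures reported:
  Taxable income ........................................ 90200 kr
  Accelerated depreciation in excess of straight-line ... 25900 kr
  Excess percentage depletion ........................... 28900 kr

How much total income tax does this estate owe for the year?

12112 kr

Minimum tax:
  Adjusted income: 90200 kr + 25900 kr + 28900 kr = 145000 kr
  Less exemption 91000 kr → base 54000 kr
  54000 kr × 14% = 7560 kr

Regular tax:
  32000 kr × 6% = 1920 kr
  38000 kr × 13% = 4940 kr
  20200 kr × 26% = 5252 kr
  → 12112 kr

12112 kr > 7560 kr, so the regular tax governs.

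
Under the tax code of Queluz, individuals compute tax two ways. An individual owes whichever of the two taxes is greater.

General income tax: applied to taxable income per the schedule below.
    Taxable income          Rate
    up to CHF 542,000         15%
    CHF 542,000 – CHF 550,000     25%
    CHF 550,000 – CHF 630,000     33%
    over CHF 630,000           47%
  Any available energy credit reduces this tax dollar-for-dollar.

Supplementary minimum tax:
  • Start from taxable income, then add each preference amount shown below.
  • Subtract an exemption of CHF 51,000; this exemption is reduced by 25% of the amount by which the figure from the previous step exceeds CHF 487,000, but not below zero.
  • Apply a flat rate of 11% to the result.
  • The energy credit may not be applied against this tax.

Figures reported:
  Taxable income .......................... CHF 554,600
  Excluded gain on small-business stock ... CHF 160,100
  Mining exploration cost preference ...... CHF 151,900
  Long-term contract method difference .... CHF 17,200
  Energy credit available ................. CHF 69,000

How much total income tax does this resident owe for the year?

General income tax:
  CHF 542,000 × 15% = CHF 81,300
  CHF 8,000 × 25% = CHF 2,000
  CHF 4,600 × 33% = CHF 1,518
  → CHF 84,818
  Less energy credit CHF 69,000 → CHF 15,818

Supplementary minimum tax:
  Adjusted income: CHF 554,600 + CHF 160,100 + CHF 151,900 + CHF 17,200 = CHF 883,800
  Exemption: 25% × (CHF 883,800 − CHF 487,000) = CHF 99,200 ≥ CHF 51,000, so the exemption is fully phased out
  Base: CHF 883,800 − CHF 0 = CHF 883,800
  CHF 883,800 × 11% = CHF 97,218

CHF 97,218 > CHF 15,818, so the supplementary minimum tax is the binding amount.

CHF 97,218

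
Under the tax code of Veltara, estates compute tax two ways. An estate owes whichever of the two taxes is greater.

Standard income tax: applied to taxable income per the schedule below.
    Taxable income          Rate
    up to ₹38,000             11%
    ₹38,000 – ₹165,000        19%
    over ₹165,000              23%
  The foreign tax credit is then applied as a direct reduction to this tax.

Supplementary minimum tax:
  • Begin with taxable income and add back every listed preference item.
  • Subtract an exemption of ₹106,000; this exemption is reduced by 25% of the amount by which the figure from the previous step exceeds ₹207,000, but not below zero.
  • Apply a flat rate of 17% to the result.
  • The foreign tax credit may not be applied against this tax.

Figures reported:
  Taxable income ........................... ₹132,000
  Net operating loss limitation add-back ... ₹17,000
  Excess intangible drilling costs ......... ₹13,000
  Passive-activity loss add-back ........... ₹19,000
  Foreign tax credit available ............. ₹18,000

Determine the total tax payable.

Standard income tax:
  ₹38,000 × 11% = ₹4,180
  ₹94,000 × 19% = ₹17,860
  → ₹22,040
  Less foreign tax credit ₹18,000 → ₹4,040

Supplementary minimum tax:
  Adjusted income: ₹132,000 + ₹17,000 + ₹13,000 + ₹19,000 = ₹181,000
  Exemption: ₹181,000 ≤ ₹207,000, so full ₹106,000 applies
  Base: ₹181,000 − ₹106,000 = ₹75,000
  ₹75,000 × 17% = ₹12,750

₹12,750 > ₹4,040, so the supplementary minimum tax is the binding amount.

₹12,750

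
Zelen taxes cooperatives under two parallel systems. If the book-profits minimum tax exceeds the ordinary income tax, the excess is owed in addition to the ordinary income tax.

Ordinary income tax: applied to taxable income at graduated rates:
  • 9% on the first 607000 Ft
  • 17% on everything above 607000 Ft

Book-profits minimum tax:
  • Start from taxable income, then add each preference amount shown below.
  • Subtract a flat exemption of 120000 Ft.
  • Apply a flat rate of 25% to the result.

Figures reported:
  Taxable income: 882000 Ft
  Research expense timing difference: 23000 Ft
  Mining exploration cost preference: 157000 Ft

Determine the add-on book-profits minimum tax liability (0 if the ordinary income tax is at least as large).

134120 Ft

Ordinary income tax:
  607000 Ft × 9% = 54630 Ft
  275000 Ft × 17% = 46750 Ft
  → 101380 Ft

Book-profits minimum tax:
  Adjusted income: 882000 Ft + 23000 Ft + 157000 Ft = 1062000 Ft
  Less exemption 120000 Ft → base 942000 Ft
  942000 Ft × 25% = 235500 Ft

Excess of book-profits minimum tax over ordinary income tax: 235500 Ft − 101380 Ft = 134120 Ft.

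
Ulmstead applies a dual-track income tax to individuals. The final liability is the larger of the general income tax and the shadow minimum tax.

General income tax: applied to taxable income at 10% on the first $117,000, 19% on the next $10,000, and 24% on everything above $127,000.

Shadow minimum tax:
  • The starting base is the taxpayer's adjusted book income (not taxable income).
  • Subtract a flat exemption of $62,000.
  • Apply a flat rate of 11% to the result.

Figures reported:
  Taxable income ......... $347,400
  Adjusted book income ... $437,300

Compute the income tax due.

$66,496

Shadow minimum tax:
  Base (adjusted book income): $437,300
  Less exemption $62,000 → base $375,300
  $375,300 × 11% = $41,283

General income tax:
  $117,000 × 10% = $11,700
  $10,000 × 19% = $1,900
  $220,400 × 24% = $52,896
  → $66,496

$66,496 > $41,283, so the general income tax governs.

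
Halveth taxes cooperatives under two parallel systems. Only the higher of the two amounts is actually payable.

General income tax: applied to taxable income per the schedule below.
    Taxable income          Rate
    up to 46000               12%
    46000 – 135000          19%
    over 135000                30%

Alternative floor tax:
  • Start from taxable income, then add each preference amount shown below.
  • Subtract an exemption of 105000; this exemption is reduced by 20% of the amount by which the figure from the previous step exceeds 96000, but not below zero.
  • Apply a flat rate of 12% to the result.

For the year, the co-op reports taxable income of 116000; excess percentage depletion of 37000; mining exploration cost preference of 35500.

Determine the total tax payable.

18820

Alternative floor tax:
  Adjusted income: 116000 + 37000 + 35500 = 188500
  Exemption: 105000 − 20% × (188500 − 96000) = 105000 − 18500 = 86500
  Base: 188500 − 86500 = 102000
  102000 × 12% = 12240

General income tax:
  46000 × 12% = 5520
  70000 × 19% = 13300
  → 18820

18820 > 12240, so the general income tax governs.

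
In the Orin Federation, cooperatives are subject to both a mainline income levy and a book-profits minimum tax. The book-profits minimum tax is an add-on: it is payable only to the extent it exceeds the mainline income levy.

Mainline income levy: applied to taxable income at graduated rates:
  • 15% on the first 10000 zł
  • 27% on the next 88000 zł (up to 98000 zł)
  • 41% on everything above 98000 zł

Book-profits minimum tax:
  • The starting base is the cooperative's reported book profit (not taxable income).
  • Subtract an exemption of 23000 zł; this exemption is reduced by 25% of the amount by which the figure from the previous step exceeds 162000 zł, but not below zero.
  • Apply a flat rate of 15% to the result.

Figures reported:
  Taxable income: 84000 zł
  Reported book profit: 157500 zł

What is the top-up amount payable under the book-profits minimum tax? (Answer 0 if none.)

Mainline income levy:
  10000 zł × 15% = 1500 zł
  74000 zł × 27% = 19980 zł
  → 21480 zł

Book-profits minimum tax:
  Base (reported book profit): 157500 zł
  Exemption: 157500 zł ≤ 162000 zł, so full 23000 zł applies
  Base: 157500 zł − 23000 zł = 134500 zł
  134500 zł × 15% = 20175 zł

20175 zł ≤ 21480 zł, so no add-on is due.

0 zł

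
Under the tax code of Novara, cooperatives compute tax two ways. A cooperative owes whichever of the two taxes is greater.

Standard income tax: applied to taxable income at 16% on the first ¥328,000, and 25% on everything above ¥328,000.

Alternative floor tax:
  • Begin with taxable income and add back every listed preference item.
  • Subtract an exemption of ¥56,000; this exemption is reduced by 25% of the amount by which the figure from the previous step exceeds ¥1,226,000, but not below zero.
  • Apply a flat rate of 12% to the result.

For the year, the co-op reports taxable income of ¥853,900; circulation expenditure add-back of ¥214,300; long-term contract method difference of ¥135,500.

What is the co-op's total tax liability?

¥183,955

Alternative floor tax:
  Adjusted income: ¥853,900 + ¥214,300 + ¥135,500 = ¥1,203,700
  Exemption: ¥1,203,700 ≤ ¥1,226,000, so full ¥56,000 applies
  Base: ¥1,203,700 − ¥56,000 = ¥1,147,700
  ¥1,147,700 × 12% = ¥137,724

Standard income tax:
  ¥328,000 × 16% = ¥52,480
  ¥525,900 × 25% = ¥131,475
  → ¥183,955

¥183,955 > ¥137,724, so the standard income tax governs.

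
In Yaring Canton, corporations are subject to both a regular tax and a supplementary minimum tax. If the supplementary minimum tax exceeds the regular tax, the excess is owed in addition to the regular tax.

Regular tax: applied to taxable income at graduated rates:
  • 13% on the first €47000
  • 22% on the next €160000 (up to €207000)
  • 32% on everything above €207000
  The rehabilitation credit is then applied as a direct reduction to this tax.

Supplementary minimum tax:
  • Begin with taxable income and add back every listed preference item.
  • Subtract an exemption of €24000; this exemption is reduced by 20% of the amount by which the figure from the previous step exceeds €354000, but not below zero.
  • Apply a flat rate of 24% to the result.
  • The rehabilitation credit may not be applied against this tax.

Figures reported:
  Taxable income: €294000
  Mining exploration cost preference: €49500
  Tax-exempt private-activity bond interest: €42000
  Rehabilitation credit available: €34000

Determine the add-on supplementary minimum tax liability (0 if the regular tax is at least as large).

Supplementary minimum tax:
  Adjusted income: €294000 + €49500 + €42000 = €385500
  Exemption: €24000 − 20% × (€385500 − €354000) = €24000 − €6300 = €17700
  Base: €385500 − €17700 = €367800
  €367800 × 24% = €88272

Regular tax:
  €47000 × 13% = €6110
  €160000 × 22% = €35200
  €87000 × 32% = €27840
  → €69150
  Less rehabilitation credit €34000 → €35150

Excess of supplementary minimum tax over regular tax: €88272 − €35150 = €53122.

€53122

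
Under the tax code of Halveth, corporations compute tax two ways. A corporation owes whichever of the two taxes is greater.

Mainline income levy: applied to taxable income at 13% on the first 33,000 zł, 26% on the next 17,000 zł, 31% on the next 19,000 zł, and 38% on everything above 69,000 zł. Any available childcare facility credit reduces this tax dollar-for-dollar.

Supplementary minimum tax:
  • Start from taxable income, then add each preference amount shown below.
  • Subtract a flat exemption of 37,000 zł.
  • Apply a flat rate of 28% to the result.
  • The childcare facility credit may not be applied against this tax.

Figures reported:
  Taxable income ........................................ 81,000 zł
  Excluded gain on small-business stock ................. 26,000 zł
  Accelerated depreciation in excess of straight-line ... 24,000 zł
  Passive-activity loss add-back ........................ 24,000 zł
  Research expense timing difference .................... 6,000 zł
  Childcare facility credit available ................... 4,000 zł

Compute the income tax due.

Mainline income levy:
  33,000 zł × 13% = 4,290 zł
  17,000 zł × 26% = 4,420 zł
  19,000 zł × 31% = 5,890 zł
  12,000 zł × 38% = 4,560 zł
  → 19,160 zł
  Less childcare facility credit 4,000 zł → 15,160 zł

Supplementary minimum tax:
  Adjusted income: 81,000 zł + 26,000 zł + 24,000 zł + 24,000 zł + 6,000 zł = 161,000 zł
  Less exemption 37,000 zł → base 124,000 zł
  124,000 zł × 28% = 34,720 zł

34,720 zł > 15,160 zł, so the supplementary minimum tax is the binding amount.

34,720 zł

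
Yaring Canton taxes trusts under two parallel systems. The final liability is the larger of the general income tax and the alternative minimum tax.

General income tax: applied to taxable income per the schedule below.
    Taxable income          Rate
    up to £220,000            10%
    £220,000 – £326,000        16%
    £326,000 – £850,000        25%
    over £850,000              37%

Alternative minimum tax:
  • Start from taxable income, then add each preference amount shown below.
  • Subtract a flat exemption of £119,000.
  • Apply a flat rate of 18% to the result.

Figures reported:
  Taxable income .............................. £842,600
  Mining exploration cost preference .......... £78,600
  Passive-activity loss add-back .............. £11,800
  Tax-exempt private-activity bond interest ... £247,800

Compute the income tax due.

Alternative minimum tax:
  Adjusted income: £842,600 + £78,600 + £11,800 + £247,800 = £1,180,800
  Less exemption £119,000 → base £1,061,800
  £1,061,800 × 18% = £191,124

General income tax:
  £220,000 × 10% = £22,000
  £106,000 × 16% = £16,960
  £516,600 × 25% = £129,150
  → £168,110

£191,124 > £168,110, so the alternative minimum tax is the binding amount.

£191,124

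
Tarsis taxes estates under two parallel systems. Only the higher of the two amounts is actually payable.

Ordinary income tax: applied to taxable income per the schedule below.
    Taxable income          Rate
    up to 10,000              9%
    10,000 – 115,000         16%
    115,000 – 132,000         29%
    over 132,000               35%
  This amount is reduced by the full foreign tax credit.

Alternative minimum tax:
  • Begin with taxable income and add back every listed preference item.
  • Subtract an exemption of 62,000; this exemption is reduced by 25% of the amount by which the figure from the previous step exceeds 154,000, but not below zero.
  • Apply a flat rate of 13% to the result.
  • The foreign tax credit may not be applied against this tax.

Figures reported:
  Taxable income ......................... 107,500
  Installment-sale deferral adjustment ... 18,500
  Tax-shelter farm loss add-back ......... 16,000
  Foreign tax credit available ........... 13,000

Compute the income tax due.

Alternative minimum tax:
  Adjusted income: 107,500 + 18,500 + 16,000 = 142,000
  Exemption: 142,000 ≤ 154,000, so full 62,000 applies
  Base: 142,000 − 62,000 = 80,000
  80,000 × 13% = 10,400

Ordinary income tax:
  10,000 × 9% = 900
  97,500 × 16% = 15,600
  → 16,500
  Less foreign tax credit 13,000 → 3,500

10,400 > 3,500, so the alternative minimum tax is the binding amount.

10,400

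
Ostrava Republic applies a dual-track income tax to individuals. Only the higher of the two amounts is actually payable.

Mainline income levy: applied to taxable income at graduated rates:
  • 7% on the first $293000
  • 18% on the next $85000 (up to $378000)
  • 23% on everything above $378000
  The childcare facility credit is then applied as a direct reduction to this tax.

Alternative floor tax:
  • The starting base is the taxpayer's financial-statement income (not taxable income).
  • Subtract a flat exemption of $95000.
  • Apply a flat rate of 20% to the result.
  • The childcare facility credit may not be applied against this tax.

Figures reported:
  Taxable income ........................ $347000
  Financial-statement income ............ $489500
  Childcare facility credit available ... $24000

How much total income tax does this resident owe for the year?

$78900

Alternative floor tax:
  Base (financial-statement income): $489500
  Less exemption $95000 → base $394500
  $394500 × 20% = $78900

Mainline income levy:
  $293000 × 7% = $20510
  $54000 × 18% = $9720
  → $30230
  Less childcare facility credit $24000 → $6230

$78900 > $6230, so the alternative floor tax is the binding amount.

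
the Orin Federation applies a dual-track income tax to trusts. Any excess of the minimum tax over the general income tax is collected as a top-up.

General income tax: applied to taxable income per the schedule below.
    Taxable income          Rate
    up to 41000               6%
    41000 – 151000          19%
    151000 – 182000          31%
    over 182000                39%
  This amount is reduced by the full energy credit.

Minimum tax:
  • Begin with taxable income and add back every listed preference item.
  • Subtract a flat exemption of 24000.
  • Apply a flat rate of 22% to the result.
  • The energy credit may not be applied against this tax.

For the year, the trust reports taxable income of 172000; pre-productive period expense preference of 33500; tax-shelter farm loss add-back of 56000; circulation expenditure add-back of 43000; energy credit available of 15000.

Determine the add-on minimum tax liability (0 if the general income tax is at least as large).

General income tax:
  41000 × 6% = 2460
  110000 × 19% = 20900
  21000 × 31% = 6510
  → 29870
  Less energy credit 15000 → 14870

Minimum tax:
  Adjusted income: 172000 + 33500 + 56000 + 43000 = 304500
  Less exemption 24000 → base 280500
  280500 × 22% = 61710

Excess of minimum tax over general income tax: 61710 − 14870 = 46840.

46840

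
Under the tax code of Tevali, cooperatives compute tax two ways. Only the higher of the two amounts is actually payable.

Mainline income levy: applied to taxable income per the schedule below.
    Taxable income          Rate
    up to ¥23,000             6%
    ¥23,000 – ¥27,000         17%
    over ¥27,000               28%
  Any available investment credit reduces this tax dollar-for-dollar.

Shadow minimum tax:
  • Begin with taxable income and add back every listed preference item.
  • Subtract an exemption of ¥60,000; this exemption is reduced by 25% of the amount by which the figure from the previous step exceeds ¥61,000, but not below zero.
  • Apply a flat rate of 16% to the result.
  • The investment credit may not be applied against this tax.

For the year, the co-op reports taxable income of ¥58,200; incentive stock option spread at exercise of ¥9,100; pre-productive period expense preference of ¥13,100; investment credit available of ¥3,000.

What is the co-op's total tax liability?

¥7,796

Mainline income levy:
  ¥23,000 × 6% = ¥1,380
  ¥4,000 × 17% = ¥680
  ¥31,200 × 28% = ¥8,736
  → ¥10,796
  Less investment credit ¥3,000 → ¥7,796

Shadow minimum tax:
  Adjusted income: ¥58,200 + ¥9,100 + ¥13,100 = ¥80,400
  Exemption: ¥60,000 − 25% × (¥80,400 − ¥61,000) = ¥60,000 − ¥4,850 = ¥55,150
  Base: ¥80,400 − ¥55,150 = ¥25,250
  ¥25,250 × 16% = ¥4,040

¥7,796 > ¥4,040, so the mainline income levy governs.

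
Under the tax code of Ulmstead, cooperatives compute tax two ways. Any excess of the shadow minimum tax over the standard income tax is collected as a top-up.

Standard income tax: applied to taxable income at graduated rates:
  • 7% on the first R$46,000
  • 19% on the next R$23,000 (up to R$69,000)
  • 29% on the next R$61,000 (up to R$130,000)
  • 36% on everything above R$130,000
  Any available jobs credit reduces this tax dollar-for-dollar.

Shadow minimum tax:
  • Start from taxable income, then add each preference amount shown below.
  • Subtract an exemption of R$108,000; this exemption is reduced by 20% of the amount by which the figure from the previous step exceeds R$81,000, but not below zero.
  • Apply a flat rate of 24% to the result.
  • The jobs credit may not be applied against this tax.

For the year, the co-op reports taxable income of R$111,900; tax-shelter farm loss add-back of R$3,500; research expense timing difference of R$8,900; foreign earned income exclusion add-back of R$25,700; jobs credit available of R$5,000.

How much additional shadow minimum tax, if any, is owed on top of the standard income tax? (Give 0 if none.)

R$0

Shadow minimum tax:
  Adjusted income: R$111,900 + R$3,500 + R$8,900 + R$25,700 = R$150,000
  Exemption: R$108,000 − 20% × (R$150,000 − R$81,000) = R$108,000 − R$13,800 = R$94,200
  Base: R$150,000 − R$94,200 = R$55,800
  R$55,800 × 24% = R$13,392

Standard income tax:
  R$46,000 × 7% = R$3,220
  R$23,000 × 19% = R$4,370
  R$42,900 × 29% = R$12,441
  → R$20,031
  Less jobs credit R$5,000 → R$15,031

R$13,392 ≤ R$15,031, so no add-on is due.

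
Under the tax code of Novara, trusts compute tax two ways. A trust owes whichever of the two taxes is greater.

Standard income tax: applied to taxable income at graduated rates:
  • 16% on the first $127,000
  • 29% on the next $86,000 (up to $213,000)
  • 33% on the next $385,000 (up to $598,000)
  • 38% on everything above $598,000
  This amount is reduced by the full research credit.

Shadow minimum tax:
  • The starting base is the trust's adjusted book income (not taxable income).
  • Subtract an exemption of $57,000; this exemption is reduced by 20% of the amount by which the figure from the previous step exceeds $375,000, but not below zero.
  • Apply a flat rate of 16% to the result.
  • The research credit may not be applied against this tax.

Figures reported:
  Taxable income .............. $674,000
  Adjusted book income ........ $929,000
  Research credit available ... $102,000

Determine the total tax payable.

$148,640

Shadow minimum tax:
  Base (adjusted book income): $929,000
  Exemption: 20% × ($929,000 − $375,000) = $110,800 ≥ $57,000, so the exemption is fully phased out
  Base: $929,000 − $0 = $929,000
  $929,000 × 16% = $148,640

Standard income tax:
  $127,000 × 16% = $20,320
  $86,000 × 29% = $24,940
  $385,000 × 33% = $127,050
  $76,000 × 38% = $28,880
  → $201,190
  Less research credit $102,000 → $99,190

$148,640 > $99,190, so the shadow minimum tax is the binding amount.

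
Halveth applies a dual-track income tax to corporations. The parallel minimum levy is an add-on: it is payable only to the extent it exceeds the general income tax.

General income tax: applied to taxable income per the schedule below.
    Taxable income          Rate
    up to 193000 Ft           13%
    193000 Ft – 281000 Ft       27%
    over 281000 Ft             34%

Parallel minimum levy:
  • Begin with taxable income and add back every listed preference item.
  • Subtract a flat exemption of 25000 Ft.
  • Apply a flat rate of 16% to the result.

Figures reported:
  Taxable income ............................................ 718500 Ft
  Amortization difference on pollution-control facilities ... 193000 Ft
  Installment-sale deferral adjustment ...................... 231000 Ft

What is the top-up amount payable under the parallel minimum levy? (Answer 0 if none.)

0 Ft

Parallel minimum levy:
  Adjusted income: 718500 Ft + 193000 Ft + 231000 Ft = 1142500 Ft
  Less exemption 25000 Ft → base 1117500 Ft
  1117500 Ft × 16% = 178800 Ft

General income tax:
  193000 Ft × 13% = 25090 Ft
  88000 Ft × 27% = 23760 Ft
  437500 Ft × 34% = 148750 Ft
  → 197600 Ft

178800 Ft ≤ 197600 Ft, so no add-on is due.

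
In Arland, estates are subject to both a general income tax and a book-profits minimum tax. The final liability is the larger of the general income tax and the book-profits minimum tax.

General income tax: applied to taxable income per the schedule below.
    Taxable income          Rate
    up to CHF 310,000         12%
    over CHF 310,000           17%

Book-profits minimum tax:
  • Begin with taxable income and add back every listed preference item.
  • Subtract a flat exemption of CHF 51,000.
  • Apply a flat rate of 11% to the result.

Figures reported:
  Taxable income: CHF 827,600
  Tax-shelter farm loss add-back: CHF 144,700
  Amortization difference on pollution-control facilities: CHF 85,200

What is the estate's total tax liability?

General income tax:
  CHF 310,000 × 12% = CHF 37,200
  CHF 517,600 × 17% = CHF 87,992
  → CHF 125,192

Book-profits minimum tax:
  Adjusted income: CHF 827,600 + CHF 144,700 + CHF 85,200 = CHF 1,057,500
  Less exemption CHF 51,000 → base CHF 1,006,500
  CHF 1,006,500 × 11% = CHF 110,715

CHF 125,192 > CHF 110,715, so the general income tax governs.

CHF 125,192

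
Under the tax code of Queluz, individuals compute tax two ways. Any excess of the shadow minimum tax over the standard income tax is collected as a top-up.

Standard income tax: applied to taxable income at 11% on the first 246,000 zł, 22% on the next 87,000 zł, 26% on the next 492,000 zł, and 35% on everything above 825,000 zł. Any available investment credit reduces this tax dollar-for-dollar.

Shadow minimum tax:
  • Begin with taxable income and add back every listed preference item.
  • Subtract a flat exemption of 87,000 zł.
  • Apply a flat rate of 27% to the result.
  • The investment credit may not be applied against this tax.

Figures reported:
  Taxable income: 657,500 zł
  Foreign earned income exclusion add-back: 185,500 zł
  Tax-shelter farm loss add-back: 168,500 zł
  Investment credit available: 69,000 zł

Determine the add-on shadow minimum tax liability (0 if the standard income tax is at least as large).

188,045 zł

Shadow minimum tax:
  Adjusted income: 657,500 zł + 185,500 zł + 168,500 zł = 1,011,500 zł
  Less exemption 87,000 zł → base 924,500 zł
  924,500 zł × 27% = 249,615 zł

Standard income tax:
  246,000 zł × 11% = 27,060 zł
  87,000 zł × 22% = 19,140 zł
  324,500 zł × 26% = 84,370 zł
  → 130,570 zł
  Less investment credit 69,000 zł → 61,570 zł

Excess of shadow minimum tax over standard income tax: 249,615 zł − 61,570 zł = 188,045 zł.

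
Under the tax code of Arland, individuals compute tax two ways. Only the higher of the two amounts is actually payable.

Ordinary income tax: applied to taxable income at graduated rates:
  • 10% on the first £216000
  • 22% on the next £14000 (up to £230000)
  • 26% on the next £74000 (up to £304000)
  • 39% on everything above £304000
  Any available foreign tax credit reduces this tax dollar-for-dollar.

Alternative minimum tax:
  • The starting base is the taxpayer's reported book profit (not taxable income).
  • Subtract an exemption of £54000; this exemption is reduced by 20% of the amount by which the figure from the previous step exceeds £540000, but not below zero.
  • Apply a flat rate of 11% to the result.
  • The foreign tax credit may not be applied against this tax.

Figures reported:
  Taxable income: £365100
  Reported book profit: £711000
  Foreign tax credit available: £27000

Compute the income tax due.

£76032

Ordinary income tax:
  £216000 × 10% = £21600
  £14000 × 22% = £3080
  £74000 × 26% = £19240
  £61100 × 39% = £23829
  → £67749
  Less foreign tax credit £27000 → £40749

Alternative minimum tax:
  Base (reported book profit): £711000
  Exemption: £54000 − 20% × (£711000 − £540000) = £54000 − £34200 = £19800
  Base: £711000 − £19800 = £691200
  £691200 × 11% = £76032

£76032 > £40749, so the alternative minimum tax is the binding amount.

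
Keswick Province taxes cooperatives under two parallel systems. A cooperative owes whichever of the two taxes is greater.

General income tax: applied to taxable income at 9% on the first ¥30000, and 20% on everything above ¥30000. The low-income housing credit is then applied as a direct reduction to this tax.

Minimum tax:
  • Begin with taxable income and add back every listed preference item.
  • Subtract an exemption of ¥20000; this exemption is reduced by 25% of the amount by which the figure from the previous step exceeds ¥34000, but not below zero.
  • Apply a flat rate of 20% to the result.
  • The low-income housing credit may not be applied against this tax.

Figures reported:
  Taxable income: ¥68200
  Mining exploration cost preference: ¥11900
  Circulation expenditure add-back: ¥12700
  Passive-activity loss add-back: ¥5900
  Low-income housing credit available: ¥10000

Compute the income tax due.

¥18975

General income tax:
  ¥30000 × 9% = ¥2700
  ¥38200 × 20% = ¥7640
  → ¥10340
  Less low-income housing credit ¥10000 → ¥340

Minimum tax:
  Adjusted income: ¥68200 + ¥11900 + ¥12700 + ¥5900 = ¥98700
  Exemption: ¥20000 − 25% × (¥98700 − ¥34000) = ¥20000 − ¥16175 = ¥3825
  Base: ¥98700 − ¥3825 = ¥94875
  ¥94875 × 20% = ¥18975

¥18975 > ¥340, so the minimum tax is the binding amount.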